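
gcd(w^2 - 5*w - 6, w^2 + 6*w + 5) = w + 1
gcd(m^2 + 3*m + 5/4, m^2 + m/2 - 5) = m + 5/2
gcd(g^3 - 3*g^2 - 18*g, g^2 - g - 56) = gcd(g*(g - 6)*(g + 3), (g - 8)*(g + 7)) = 1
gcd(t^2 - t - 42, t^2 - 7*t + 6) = 1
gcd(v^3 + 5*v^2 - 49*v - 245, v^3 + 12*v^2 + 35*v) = v^2 + 12*v + 35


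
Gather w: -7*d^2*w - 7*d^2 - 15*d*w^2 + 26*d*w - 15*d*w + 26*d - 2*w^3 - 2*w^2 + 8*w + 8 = -7*d^2 + 26*d - 2*w^3 + w^2*(-15*d - 2) + w*(-7*d^2 + 11*d + 8) + 8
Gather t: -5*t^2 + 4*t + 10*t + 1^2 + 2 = -5*t^2 + 14*t + 3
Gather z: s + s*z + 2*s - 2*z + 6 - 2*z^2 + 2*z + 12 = s*z + 3*s - 2*z^2 + 18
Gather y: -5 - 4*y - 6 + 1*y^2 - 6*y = y^2 - 10*y - 11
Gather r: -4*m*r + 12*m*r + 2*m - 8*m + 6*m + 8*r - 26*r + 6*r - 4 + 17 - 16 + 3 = r*(8*m - 12)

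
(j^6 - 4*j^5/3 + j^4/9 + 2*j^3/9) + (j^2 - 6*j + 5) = j^6 - 4*j^5/3 + j^4/9 + 2*j^3/9 + j^2 - 6*j + 5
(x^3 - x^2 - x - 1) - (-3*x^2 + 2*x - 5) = x^3 + 2*x^2 - 3*x + 4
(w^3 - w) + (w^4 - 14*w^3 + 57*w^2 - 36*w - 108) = w^4 - 13*w^3 + 57*w^2 - 37*w - 108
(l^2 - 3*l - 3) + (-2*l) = l^2 - 5*l - 3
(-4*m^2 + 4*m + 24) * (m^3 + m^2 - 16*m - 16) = -4*m^5 + 92*m^3 + 24*m^2 - 448*m - 384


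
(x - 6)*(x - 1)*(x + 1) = x^3 - 6*x^2 - x + 6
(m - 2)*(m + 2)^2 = m^3 + 2*m^2 - 4*m - 8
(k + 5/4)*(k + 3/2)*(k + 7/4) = k^3 + 9*k^2/2 + 107*k/16 + 105/32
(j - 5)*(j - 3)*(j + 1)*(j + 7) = j^4 - 42*j^2 + 64*j + 105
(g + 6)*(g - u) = g^2 - g*u + 6*g - 6*u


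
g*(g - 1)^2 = g^3 - 2*g^2 + g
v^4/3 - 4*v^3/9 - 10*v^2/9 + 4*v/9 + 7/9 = (v/3 + 1/3)*(v - 7/3)*(v - 1)*(v + 1)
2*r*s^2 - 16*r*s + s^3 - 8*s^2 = s*(2*r + s)*(s - 8)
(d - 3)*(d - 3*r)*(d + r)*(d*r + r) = d^4*r - 2*d^3*r^2 - 2*d^3*r - 3*d^2*r^3 + 4*d^2*r^2 - 3*d^2*r + 6*d*r^3 + 6*d*r^2 + 9*r^3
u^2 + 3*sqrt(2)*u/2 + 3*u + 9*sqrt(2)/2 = (u + 3)*(u + 3*sqrt(2)/2)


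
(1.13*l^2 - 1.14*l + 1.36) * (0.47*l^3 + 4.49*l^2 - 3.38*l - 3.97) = 0.5311*l^5 + 4.5379*l^4 - 8.2988*l^3 + 5.4735*l^2 - 0.0709999999999997*l - 5.3992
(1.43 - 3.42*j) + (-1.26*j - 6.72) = -4.68*j - 5.29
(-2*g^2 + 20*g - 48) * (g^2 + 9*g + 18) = -2*g^4 + 2*g^3 + 96*g^2 - 72*g - 864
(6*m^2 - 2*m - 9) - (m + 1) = 6*m^2 - 3*m - 10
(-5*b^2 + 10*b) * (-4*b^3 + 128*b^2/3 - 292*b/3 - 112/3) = 20*b^5 - 760*b^4/3 + 2740*b^3/3 - 2360*b^2/3 - 1120*b/3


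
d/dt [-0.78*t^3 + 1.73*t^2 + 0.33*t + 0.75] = -2.34*t^2 + 3.46*t + 0.33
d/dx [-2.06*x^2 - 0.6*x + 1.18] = -4.12*x - 0.6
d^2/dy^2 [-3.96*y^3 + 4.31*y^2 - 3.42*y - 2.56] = 8.62 - 23.76*y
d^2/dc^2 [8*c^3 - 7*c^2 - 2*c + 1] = 48*c - 14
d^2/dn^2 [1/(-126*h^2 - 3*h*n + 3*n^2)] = 2*(-42*h^2 - h*n + n^2 - (h - 2*n)^2)/(3*(42*h^2 + h*n - n^2)^3)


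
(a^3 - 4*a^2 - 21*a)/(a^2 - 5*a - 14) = a*(a + 3)/(a + 2)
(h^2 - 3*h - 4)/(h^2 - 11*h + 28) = (h + 1)/(h - 7)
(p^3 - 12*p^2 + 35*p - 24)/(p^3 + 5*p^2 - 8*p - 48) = (p^2 - 9*p + 8)/(p^2 + 8*p + 16)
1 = 1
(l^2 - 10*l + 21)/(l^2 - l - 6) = (l - 7)/(l + 2)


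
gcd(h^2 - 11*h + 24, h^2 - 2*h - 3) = h - 3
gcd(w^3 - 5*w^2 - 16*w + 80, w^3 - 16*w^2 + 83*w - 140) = w^2 - 9*w + 20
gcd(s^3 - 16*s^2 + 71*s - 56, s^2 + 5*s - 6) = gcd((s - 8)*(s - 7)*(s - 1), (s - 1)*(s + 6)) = s - 1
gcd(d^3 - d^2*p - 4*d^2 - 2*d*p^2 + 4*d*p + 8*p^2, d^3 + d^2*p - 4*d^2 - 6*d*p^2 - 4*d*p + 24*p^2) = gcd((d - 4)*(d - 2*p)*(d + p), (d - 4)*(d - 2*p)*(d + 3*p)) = -d^2 + 2*d*p + 4*d - 8*p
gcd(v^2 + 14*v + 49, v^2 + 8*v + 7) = v + 7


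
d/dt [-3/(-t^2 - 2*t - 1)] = 6*(-t - 1)/(t^2 + 2*t + 1)^2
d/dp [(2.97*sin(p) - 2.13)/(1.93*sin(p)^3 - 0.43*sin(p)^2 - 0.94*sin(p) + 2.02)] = (-11.4642*sin(p)^3 + 13.6098*sin(p)^2 - 1.8318*sin(p) + 3.9972)*cos(p)/(3.7249*sin(p)^6 - 1.6598*sin(p)^5 - 3.4435*sin(p)^4 + 8.6056*sin(p)^3 - 0.8536*sin(p)^2 - 3.7976*sin(p) + 4.0804)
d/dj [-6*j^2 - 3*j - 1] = -12*j - 3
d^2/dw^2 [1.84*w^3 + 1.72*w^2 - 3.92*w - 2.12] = 11.04*w + 3.44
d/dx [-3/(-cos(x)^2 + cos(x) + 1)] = 3*(2*cos(x) - 1)*sin(x)/(sin(x)^2 + cos(x))^2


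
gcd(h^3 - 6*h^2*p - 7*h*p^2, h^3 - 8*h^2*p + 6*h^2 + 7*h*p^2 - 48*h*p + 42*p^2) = -h + 7*p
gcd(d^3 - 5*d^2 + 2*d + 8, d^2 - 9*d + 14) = d - 2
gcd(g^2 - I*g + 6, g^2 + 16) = 1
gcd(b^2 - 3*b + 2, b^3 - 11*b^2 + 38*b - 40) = b - 2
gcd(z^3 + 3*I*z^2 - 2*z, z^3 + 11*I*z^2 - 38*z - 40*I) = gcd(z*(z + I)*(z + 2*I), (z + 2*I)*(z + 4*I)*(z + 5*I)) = z + 2*I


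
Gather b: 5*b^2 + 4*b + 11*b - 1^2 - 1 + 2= 5*b^2 + 15*b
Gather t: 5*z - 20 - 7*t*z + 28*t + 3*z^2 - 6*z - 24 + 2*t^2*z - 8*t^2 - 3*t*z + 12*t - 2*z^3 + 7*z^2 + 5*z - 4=t^2*(2*z - 8) + t*(40 - 10*z) - 2*z^3 + 10*z^2 + 4*z - 48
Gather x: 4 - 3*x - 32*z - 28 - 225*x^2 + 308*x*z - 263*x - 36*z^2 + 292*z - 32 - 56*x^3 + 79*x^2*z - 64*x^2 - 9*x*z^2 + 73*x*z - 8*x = -56*x^3 + x^2*(79*z - 289) + x*(-9*z^2 + 381*z - 274) - 36*z^2 + 260*z - 56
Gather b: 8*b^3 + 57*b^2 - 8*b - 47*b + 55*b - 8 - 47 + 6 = 8*b^3 + 57*b^2 - 49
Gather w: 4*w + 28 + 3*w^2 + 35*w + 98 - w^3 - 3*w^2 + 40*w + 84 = -w^3 + 79*w + 210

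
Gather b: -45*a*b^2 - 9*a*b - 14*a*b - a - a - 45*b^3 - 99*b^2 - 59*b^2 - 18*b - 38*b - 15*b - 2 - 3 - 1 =-2*a - 45*b^3 + b^2*(-45*a - 158) + b*(-23*a - 71) - 6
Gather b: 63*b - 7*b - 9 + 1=56*b - 8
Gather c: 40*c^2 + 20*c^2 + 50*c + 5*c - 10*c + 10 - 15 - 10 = 60*c^2 + 45*c - 15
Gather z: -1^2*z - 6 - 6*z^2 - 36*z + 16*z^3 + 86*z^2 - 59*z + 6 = 16*z^3 + 80*z^2 - 96*z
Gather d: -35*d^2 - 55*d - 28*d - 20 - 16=-35*d^2 - 83*d - 36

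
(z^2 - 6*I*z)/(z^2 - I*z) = (z - 6*I)/(z - I)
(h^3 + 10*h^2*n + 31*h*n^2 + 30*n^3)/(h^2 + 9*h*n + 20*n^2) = (h^2 + 5*h*n + 6*n^2)/(h + 4*n)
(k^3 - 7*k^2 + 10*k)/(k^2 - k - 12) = k*(-k^2 + 7*k - 10)/(-k^2 + k + 12)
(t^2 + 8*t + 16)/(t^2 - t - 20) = (t + 4)/(t - 5)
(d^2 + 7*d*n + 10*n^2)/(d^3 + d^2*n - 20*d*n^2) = (d + 2*n)/(d*(d - 4*n))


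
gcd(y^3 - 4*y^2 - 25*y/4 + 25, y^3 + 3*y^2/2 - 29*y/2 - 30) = y^2 - 3*y/2 - 10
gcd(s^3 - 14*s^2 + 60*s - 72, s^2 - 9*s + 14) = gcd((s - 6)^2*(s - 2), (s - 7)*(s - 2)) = s - 2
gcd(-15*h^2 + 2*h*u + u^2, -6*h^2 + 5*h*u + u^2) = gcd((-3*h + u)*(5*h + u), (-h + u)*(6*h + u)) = 1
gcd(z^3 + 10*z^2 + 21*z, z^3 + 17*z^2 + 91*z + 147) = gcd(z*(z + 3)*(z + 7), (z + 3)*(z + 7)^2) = z^2 + 10*z + 21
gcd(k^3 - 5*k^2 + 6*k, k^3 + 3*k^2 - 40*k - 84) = 1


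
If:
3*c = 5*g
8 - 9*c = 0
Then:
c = 8/9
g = 8/15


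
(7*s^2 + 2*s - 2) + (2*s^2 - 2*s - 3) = 9*s^2 - 5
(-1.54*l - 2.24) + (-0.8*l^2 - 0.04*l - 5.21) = -0.8*l^2 - 1.58*l - 7.45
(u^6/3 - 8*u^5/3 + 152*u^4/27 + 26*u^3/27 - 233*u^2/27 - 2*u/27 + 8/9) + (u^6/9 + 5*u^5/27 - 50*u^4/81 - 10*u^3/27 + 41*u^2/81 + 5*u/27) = 4*u^6/9 - 67*u^5/27 + 406*u^4/81 + 16*u^3/27 - 658*u^2/81 + u/9 + 8/9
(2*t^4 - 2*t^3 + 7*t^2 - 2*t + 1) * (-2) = -4*t^4 + 4*t^3 - 14*t^2 + 4*t - 2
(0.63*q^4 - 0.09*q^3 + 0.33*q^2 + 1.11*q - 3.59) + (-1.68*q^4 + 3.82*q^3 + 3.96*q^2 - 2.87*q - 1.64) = -1.05*q^4 + 3.73*q^3 + 4.29*q^2 - 1.76*q - 5.23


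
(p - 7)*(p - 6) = p^2 - 13*p + 42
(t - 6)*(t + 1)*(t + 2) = t^3 - 3*t^2 - 16*t - 12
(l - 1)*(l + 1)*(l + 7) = l^3 + 7*l^2 - l - 7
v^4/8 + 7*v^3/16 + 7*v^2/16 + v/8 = v*(v/4 + 1/4)*(v/2 + 1)*(v + 1/2)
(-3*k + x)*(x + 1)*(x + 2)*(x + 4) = -3*k*x^3 - 21*k*x^2 - 42*k*x - 24*k + x^4 + 7*x^3 + 14*x^2 + 8*x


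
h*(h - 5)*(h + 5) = h^3 - 25*h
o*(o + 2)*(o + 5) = o^3 + 7*o^2 + 10*o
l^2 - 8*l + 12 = (l - 6)*(l - 2)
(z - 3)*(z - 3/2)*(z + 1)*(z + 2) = z^4 - 3*z^3/2 - 7*z^2 + 9*z/2 + 9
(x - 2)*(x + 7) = x^2 + 5*x - 14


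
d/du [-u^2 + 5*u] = 5 - 2*u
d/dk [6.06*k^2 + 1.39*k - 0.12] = 12.12*k + 1.39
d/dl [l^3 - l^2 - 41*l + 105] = 3*l^2 - 2*l - 41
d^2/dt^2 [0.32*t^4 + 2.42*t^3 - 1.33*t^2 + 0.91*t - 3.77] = 3.84*t^2 + 14.52*t - 2.66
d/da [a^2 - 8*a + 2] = 2*a - 8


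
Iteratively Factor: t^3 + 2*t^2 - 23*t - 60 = (t + 4)*(t^2 - 2*t - 15) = (t + 3)*(t + 4)*(t - 5)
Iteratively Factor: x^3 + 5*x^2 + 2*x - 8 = (x - 1)*(x^2 + 6*x + 8) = (x - 1)*(x + 4)*(x + 2)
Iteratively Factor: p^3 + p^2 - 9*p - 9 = (p - 3)*(p^2 + 4*p + 3) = (p - 3)*(p + 1)*(p + 3)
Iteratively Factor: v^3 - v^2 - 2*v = (v - 2)*(v^2 + v) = (v - 2)*(v + 1)*(v)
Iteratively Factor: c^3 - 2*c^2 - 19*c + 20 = (c + 4)*(c^2 - 6*c + 5) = (c - 5)*(c + 4)*(c - 1)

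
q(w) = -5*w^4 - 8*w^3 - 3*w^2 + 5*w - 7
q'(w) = -20*w^3 - 24*w^2 - 6*w + 5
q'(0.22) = 2.31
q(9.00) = -38842.00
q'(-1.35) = 18.57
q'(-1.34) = 18.07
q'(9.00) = -16573.00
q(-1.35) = -16.14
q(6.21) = -9443.46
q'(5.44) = -3957.67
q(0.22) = -6.14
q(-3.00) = -238.00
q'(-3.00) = 347.00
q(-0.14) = -7.74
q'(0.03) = 4.80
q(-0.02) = -7.10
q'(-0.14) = 5.42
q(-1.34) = -15.96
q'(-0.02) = 5.11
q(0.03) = -6.85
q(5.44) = -5735.40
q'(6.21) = -5747.46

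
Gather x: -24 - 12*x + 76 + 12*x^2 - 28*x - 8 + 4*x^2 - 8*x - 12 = 16*x^2 - 48*x + 32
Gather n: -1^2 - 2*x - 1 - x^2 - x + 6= -x^2 - 3*x + 4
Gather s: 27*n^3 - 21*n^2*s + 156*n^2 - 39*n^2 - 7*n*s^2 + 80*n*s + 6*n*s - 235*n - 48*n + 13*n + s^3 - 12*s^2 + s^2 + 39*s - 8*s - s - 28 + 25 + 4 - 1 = 27*n^3 + 117*n^2 - 270*n + s^3 + s^2*(-7*n - 11) + s*(-21*n^2 + 86*n + 30)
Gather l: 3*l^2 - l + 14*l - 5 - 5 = 3*l^2 + 13*l - 10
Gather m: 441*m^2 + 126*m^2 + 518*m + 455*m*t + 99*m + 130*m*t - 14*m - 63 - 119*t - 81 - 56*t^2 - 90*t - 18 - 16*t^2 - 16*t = 567*m^2 + m*(585*t + 603) - 72*t^2 - 225*t - 162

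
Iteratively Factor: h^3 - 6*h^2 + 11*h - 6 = (h - 1)*(h^2 - 5*h + 6) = (h - 3)*(h - 1)*(h - 2)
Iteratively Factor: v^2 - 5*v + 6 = (v - 3)*(v - 2)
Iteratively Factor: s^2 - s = (s - 1)*(s)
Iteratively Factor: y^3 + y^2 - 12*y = (y)*(y^2 + y - 12) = y*(y + 4)*(y - 3)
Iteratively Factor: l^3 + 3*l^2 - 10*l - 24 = (l - 3)*(l^2 + 6*l + 8) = (l - 3)*(l + 2)*(l + 4)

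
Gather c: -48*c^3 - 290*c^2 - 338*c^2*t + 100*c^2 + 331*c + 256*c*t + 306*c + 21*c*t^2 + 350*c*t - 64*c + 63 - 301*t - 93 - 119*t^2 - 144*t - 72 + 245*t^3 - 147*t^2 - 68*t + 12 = -48*c^3 + c^2*(-338*t - 190) + c*(21*t^2 + 606*t + 573) + 245*t^3 - 266*t^2 - 513*t - 90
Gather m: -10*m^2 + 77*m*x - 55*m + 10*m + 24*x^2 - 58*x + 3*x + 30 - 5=-10*m^2 + m*(77*x - 45) + 24*x^2 - 55*x + 25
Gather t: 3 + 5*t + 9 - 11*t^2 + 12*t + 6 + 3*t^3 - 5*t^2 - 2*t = 3*t^3 - 16*t^2 + 15*t + 18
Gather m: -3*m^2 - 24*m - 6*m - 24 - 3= -3*m^2 - 30*m - 27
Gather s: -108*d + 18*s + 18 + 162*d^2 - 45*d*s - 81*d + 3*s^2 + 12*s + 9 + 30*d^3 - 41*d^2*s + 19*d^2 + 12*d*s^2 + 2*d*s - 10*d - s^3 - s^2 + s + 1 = 30*d^3 + 181*d^2 - 199*d - s^3 + s^2*(12*d + 2) + s*(-41*d^2 - 43*d + 31) + 28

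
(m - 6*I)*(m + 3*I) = m^2 - 3*I*m + 18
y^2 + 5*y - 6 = (y - 1)*(y + 6)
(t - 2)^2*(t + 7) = t^3 + 3*t^2 - 24*t + 28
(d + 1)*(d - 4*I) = d^2 + d - 4*I*d - 4*I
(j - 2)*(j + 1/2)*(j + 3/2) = j^3 - 13*j/4 - 3/2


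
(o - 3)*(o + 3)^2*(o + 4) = o^4 + 7*o^3 + 3*o^2 - 63*o - 108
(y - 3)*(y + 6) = y^2 + 3*y - 18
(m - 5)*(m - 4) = m^2 - 9*m + 20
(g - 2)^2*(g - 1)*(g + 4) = g^4 - g^3 - 12*g^2 + 28*g - 16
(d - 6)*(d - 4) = d^2 - 10*d + 24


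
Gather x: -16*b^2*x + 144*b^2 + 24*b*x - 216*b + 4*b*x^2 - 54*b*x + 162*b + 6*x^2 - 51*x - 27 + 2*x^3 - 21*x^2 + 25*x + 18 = 144*b^2 - 54*b + 2*x^3 + x^2*(4*b - 15) + x*(-16*b^2 - 30*b - 26) - 9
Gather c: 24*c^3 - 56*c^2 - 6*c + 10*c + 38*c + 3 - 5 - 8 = 24*c^3 - 56*c^2 + 42*c - 10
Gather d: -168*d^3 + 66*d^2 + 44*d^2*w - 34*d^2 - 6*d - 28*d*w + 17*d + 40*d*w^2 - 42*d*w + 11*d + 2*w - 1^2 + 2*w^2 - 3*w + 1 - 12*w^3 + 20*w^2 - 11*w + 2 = -168*d^3 + d^2*(44*w + 32) + d*(40*w^2 - 70*w + 22) - 12*w^3 + 22*w^2 - 12*w + 2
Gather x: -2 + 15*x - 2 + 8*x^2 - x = 8*x^2 + 14*x - 4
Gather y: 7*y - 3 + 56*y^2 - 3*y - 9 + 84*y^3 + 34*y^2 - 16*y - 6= 84*y^3 + 90*y^2 - 12*y - 18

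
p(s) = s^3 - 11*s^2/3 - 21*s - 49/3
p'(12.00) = 323.00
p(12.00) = 931.67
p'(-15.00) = 764.00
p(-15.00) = -3901.33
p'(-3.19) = 32.92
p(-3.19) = -19.12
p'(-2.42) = 14.32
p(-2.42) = -1.16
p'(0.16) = -22.10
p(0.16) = -19.78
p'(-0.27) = -18.80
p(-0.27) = -10.95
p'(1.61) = -25.03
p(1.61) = -55.47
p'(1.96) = -23.85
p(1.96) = -64.05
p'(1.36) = -25.42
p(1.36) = -49.16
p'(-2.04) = 6.44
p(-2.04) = 2.76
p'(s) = 3*s^2 - 22*s/3 - 21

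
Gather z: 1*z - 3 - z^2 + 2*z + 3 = -z^2 + 3*z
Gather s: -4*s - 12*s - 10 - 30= -16*s - 40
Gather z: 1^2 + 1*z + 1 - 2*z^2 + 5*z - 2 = -2*z^2 + 6*z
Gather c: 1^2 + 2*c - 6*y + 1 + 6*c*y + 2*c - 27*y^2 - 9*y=c*(6*y + 4) - 27*y^2 - 15*y + 2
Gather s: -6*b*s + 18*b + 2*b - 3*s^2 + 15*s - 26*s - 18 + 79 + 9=20*b - 3*s^2 + s*(-6*b - 11) + 70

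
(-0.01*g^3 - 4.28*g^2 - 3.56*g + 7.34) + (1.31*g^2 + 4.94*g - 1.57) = -0.01*g^3 - 2.97*g^2 + 1.38*g + 5.77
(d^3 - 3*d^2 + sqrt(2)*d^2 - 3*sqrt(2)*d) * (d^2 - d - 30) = d^5 - 4*d^4 + sqrt(2)*d^4 - 27*d^3 - 4*sqrt(2)*d^3 - 27*sqrt(2)*d^2 + 90*d^2 + 90*sqrt(2)*d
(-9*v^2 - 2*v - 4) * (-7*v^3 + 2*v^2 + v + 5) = 63*v^5 - 4*v^4 + 15*v^3 - 55*v^2 - 14*v - 20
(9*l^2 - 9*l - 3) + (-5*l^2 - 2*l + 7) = 4*l^2 - 11*l + 4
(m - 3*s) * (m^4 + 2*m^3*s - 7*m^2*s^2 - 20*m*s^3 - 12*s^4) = m^5 - m^4*s - 13*m^3*s^2 + m^2*s^3 + 48*m*s^4 + 36*s^5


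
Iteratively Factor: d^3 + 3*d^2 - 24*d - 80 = (d + 4)*(d^2 - d - 20) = (d + 4)^2*(d - 5)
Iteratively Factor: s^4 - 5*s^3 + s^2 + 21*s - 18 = (s + 2)*(s^3 - 7*s^2 + 15*s - 9) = (s - 3)*(s + 2)*(s^2 - 4*s + 3) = (s - 3)*(s - 1)*(s + 2)*(s - 3)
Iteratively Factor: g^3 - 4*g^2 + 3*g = (g)*(g^2 - 4*g + 3) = g*(g - 1)*(g - 3)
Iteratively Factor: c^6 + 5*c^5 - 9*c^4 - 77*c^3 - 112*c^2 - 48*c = (c + 1)*(c^5 + 4*c^4 - 13*c^3 - 64*c^2 - 48*c) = (c - 4)*(c + 1)*(c^4 + 8*c^3 + 19*c^2 + 12*c) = (c - 4)*(c + 1)*(c + 4)*(c^3 + 4*c^2 + 3*c) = c*(c - 4)*(c + 1)*(c + 4)*(c^2 + 4*c + 3) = c*(c - 4)*(c + 1)*(c + 3)*(c + 4)*(c + 1)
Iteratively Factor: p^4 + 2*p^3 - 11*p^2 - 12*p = (p - 3)*(p^3 + 5*p^2 + 4*p) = p*(p - 3)*(p^2 + 5*p + 4) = p*(p - 3)*(p + 4)*(p + 1)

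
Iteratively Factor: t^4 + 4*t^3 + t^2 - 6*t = (t)*(t^3 + 4*t^2 + t - 6) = t*(t + 3)*(t^2 + t - 2) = t*(t + 2)*(t + 3)*(t - 1)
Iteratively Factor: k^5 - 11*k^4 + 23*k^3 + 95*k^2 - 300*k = (k - 4)*(k^4 - 7*k^3 - 5*k^2 + 75*k) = (k - 5)*(k - 4)*(k^3 - 2*k^2 - 15*k) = k*(k - 5)*(k - 4)*(k^2 - 2*k - 15) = k*(k - 5)^2*(k - 4)*(k + 3)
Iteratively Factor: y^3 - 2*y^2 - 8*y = (y)*(y^2 - 2*y - 8) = y*(y - 4)*(y + 2)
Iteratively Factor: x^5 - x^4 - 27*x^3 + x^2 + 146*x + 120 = (x + 2)*(x^4 - 3*x^3 - 21*x^2 + 43*x + 60) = (x + 1)*(x + 2)*(x^3 - 4*x^2 - 17*x + 60) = (x - 3)*(x + 1)*(x + 2)*(x^2 - x - 20) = (x - 5)*(x - 3)*(x + 1)*(x + 2)*(x + 4)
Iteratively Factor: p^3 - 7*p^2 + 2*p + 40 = (p + 2)*(p^2 - 9*p + 20) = (p - 5)*(p + 2)*(p - 4)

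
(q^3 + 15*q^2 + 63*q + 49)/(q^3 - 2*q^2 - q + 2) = (q^2 + 14*q + 49)/(q^2 - 3*q + 2)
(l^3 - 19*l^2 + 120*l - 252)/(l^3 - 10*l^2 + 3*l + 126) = (l - 6)/(l + 3)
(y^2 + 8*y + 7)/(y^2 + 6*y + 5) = (y + 7)/(y + 5)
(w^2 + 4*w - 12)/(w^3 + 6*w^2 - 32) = (w + 6)/(w^2 + 8*w + 16)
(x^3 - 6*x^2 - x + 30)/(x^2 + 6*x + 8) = (x^2 - 8*x + 15)/(x + 4)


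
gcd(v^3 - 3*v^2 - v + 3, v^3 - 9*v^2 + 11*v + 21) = v^2 - 2*v - 3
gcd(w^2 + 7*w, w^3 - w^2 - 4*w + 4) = 1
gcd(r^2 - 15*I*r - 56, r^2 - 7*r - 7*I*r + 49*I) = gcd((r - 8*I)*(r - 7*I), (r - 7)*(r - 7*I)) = r - 7*I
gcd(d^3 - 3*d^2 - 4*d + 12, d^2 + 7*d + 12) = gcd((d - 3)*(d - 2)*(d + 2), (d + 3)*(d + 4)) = 1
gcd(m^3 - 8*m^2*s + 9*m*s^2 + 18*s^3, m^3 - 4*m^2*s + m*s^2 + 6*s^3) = -m^2 + 2*m*s + 3*s^2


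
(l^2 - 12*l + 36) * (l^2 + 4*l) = l^4 - 8*l^3 - 12*l^2 + 144*l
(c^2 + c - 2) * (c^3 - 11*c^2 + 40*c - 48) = c^5 - 10*c^4 + 27*c^3 + 14*c^2 - 128*c + 96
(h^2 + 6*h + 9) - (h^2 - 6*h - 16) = 12*h + 25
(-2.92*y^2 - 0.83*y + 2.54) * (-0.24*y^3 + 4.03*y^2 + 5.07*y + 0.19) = 0.7008*y^5 - 11.5684*y^4 - 18.7589*y^3 + 5.4733*y^2 + 12.7201*y + 0.4826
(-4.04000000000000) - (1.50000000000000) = -5.54000000000000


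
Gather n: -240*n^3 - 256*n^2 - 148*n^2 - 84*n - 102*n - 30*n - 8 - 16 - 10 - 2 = -240*n^3 - 404*n^2 - 216*n - 36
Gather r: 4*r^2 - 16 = 4*r^2 - 16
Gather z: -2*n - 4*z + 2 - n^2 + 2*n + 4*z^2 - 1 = -n^2 + 4*z^2 - 4*z + 1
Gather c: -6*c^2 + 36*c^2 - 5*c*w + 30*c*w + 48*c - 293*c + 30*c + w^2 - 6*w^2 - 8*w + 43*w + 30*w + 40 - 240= 30*c^2 + c*(25*w - 215) - 5*w^2 + 65*w - 200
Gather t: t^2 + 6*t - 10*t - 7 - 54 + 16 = t^2 - 4*t - 45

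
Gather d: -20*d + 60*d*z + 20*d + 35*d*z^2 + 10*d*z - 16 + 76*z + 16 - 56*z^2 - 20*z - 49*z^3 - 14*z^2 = d*(35*z^2 + 70*z) - 49*z^3 - 70*z^2 + 56*z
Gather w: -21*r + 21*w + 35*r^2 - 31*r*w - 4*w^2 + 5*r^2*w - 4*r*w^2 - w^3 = 35*r^2 - 21*r - w^3 + w^2*(-4*r - 4) + w*(5*r^2 - 31*r + 21)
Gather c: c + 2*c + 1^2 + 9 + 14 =3*c + 24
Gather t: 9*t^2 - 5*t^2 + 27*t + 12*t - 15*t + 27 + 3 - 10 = 4*t^2 + 24*t + 20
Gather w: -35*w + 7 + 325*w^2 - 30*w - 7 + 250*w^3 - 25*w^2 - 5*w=250*w^3 + 300*w^2 - 70*w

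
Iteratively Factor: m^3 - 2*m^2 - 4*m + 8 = (m - 2)*(m^2 - 4) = (m - 2)*(m + 2)*(m - 2)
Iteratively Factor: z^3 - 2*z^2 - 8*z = (z)*(z^2 - 2*z - 8) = z*(z - 4)*(z + 2)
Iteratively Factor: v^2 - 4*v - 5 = (v + 1)*(v - 5)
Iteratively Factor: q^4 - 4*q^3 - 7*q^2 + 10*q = (q)*(q^3 - 4*q^2 - 7*q + 10) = q*(q - 1)*(q^2 - 3*q - 10) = q*(q - 5)*(q - 1)*(q + 2)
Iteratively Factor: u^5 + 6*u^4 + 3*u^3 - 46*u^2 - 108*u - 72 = (u + 2)*(u^4 + 4*u^3 - 5*u^2 - 36*u - 36) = (u + 2)*(u + 3)*(u^3 + u^2 - 8*u - 12) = (u - 3)*(u + 2)*(u + 3)*(u^2 + 4*u + 4) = (u - 3)*(u + 2)^2*(u + 3)*(u + 2)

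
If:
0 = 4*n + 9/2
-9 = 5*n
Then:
No Solution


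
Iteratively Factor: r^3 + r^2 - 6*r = (r)*(r^2 + r - 6) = r*(r + 3)*(r - 2)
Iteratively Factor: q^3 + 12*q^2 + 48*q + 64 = (q + 4)*(q^2 + 8*q + 16) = (q + 4)^2*(q + 4)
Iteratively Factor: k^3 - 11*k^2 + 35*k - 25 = (k - 5)*(k^2 - 6*k + 5) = (k - 5)*(k - 1)*(k - 5)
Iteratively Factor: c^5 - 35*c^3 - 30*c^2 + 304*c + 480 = (c - 4)*(c^4 + 4*c^3 - 19*c^2 - 106*c - 120) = (c - 5)*(c - 4)*(c^3 + 9*c^2 + 26*c + 24) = (c - 5)*(c - 4)*(c + 4)*(c^2 + 5*c + 6) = (c - 5)*(c - 4)*(c + 2)*(c + 4)*(c + 3)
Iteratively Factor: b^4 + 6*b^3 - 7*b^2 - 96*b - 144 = (b + 3)*(b^3 + 3*b^2 - 16*b - 48) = (b - 4)*(b + 3)*(b^2 + 7*b + 12) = (b - 4)*(b + 3)^2*(b + 4)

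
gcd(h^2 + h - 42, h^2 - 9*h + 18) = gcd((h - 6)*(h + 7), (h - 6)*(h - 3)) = h - 6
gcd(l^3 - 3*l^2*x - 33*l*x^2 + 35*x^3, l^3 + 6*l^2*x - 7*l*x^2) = -l + x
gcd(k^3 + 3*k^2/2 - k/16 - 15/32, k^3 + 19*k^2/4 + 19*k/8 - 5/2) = k^2 + 3*k/4 - 5/8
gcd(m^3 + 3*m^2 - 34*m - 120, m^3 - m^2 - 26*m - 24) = m^2 - 2*m - 24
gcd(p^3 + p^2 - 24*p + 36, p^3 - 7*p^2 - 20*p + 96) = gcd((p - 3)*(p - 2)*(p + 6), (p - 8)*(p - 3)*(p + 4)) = p - 3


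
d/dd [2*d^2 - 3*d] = 4*d - 3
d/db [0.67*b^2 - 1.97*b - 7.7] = 1.34*b - 1.97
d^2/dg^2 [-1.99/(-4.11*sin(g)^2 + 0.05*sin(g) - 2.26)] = (-134.461116*sin(g)^4 + 1.226835*sin(g)^3 + 275.623955*sin(g)^2 - 2.67854*sin(g) - 36.958678)/(4.11*sin(g)^2 - 0.05*sin(g) + 2.26)^3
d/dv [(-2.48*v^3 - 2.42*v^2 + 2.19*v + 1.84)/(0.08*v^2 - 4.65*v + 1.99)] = (-0.1984*v^4 + 23.064*v^3 - 3.7278*v^2 - 9.926*v + 12.9141)/(0.0064*v^4 - 0.744*v^3 + 21.9409*v^2 - 18.507*v + 3.9601)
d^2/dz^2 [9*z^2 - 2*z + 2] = 18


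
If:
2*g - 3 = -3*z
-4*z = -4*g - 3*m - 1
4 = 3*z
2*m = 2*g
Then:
No Solution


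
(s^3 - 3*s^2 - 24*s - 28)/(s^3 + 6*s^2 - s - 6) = (s^3 - 3*s^2 - 24*s - 28)/(s^3 + 6*s^2 - s - 6)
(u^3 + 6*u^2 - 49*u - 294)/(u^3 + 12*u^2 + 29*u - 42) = (u - 7)/(u - 1)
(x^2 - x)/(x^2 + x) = (x - 1)/(x + 1)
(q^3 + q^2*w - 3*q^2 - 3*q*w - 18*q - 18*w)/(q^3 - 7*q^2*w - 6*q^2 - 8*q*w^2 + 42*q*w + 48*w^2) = (q + 3)/(q - 8*w)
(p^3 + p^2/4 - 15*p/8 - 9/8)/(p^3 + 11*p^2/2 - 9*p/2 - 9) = (p + 3/4)/(p + 6)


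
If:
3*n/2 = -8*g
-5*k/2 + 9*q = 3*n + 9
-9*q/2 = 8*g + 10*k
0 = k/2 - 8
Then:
No Solution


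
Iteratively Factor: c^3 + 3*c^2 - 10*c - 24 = (c + 2)*(c^2 + c - 12) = (c - 3)*(c + 2)*(c + 4)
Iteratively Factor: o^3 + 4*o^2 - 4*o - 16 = (o - 2)*(o^2 + 6*o + 8) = (o - 2)*(o + 4)*(o + 2)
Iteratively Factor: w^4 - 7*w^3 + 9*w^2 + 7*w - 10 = (w - 5)*(w^3 - 2*w^2 - w + 2) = (w - 5)*(w + 1)*(w^2 - 3*w + 2) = (w - 5)*(w - 1)*(w + 1)*(w - 2)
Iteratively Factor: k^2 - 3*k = (k - 3)*(k)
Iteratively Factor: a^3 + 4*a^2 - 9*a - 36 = (a - 3)*(a^2 + 7*a + 12) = (a - 3)*(a + 3)*(a + 4)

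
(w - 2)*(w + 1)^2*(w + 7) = w^4 + 7*w^3 - 3*w^2 - 23*w - 14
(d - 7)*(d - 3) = d^2 - 10*d + 21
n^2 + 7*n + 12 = (n + 3)*(n + 4)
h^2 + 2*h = h*(h + 2)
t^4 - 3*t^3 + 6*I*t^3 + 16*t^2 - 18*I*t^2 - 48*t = t*(t - 3)*(t - 2*I)*(t + 8*I)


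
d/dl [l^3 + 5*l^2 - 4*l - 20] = 3*l^2 + 10*l - 4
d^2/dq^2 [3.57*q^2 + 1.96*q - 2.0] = 7.14000000000000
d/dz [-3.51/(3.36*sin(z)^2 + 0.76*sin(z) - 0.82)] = (23.5872*sin(z) + 2.6676)*cos(z)/(3.36*sin(z)^2 + 0.76*sin(z) - 0.82)^2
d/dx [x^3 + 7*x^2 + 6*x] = 3*x^2 + 14*x + 6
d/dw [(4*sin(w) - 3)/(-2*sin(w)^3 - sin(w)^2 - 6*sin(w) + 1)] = 2*(8*sin(w)^3 - 7*sin(w)^2 - 3*sin(w) - 7)*cos(w)/(2*sin(w)^3 + sin(w)^2 + 6*sin(w) - 1)^2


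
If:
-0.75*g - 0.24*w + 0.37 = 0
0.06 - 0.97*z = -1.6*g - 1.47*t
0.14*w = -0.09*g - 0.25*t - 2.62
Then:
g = 0.266242143112014*z + 4.56034364449812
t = 0.370076578925699*z - 5.00445566748095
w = -0.832006697225043*z - 12.70940722239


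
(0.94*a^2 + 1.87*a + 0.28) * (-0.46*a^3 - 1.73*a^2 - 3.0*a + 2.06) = -0.4324*a^5 - 2.4864*a^4 - 6.1839*a^3 - 4.158*a^2 + 3.0122*a + 0.5768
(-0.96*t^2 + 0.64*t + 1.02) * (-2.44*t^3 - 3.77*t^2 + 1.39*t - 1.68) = 2.3424*t^5 + 2.0576*t^4 - 6.236*t^3 - 1.343*t^2 + 0.3426*t - 1.7136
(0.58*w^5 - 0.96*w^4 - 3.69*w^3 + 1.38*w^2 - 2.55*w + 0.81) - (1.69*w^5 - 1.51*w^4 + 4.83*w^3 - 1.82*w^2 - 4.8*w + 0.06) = -1.11*w^5 + 0.55*w^4 - 8.52*w^3 + 3.2*w^2 + 2.25*w + 0.75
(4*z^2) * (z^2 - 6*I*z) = 4*z^4 - 24*I*z^3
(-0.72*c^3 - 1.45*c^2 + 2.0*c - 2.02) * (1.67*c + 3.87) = -1.2024*c^4 - 5.2079*c^3 - 2.2715*c^2 + 4.3666*c - 7.8174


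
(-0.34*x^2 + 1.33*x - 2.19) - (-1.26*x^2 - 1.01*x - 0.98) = 0.92*x^2 + 2.34*x - 1.21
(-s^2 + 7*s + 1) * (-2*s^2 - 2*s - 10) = 2*s^4 - 12*s^3 - 6*s^2 - 72*s - 10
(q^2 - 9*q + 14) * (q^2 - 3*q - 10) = q^4 - 12*q^3 + 31*q^2 + 48*q - 140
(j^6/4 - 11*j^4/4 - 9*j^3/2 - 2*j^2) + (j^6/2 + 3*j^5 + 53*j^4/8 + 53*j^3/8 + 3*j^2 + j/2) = 3*j^6/4 + 3*j^5 + 31*j^4/8 + 17*j^3/8 + j^2 + j/2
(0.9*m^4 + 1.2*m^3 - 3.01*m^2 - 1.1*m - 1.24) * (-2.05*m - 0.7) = -1.845*m^5 - 3.09*m^4 + 5.3305*m^3 + 4.362*m^2 + 3.312*m + 0.868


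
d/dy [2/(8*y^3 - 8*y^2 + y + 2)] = 2*(-24*y^2 + 16*y - 1)/(8*y^3 - 8*y^2 + y + 2)^2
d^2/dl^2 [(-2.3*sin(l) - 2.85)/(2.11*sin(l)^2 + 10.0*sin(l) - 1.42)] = (10.23983*sin(l)^5 + 2.22394000000003*sin(l)^4 + 201.2729*sin(l)^3 + 275.68577*sin(l)^2 - 357.04984*sin(l) - 652.39834)/(2.11*sin(l)^2 + 10.0*sin(l) - 1.42)^3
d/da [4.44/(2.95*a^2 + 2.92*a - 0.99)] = (-26.196*a - 12.9648)/(2.95*a^2 + 2.92*a - 0.99)^2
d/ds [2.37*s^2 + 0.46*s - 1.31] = 4.74*s + 0.46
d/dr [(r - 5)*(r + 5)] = 2*r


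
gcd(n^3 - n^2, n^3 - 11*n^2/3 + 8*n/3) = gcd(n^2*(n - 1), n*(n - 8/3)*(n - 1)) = n^2 - n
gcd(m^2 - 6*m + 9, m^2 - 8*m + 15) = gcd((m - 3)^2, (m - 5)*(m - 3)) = m - 3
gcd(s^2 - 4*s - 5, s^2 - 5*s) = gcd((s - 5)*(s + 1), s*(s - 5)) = s - 5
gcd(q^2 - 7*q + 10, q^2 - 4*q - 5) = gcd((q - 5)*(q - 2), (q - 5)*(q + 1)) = q - 5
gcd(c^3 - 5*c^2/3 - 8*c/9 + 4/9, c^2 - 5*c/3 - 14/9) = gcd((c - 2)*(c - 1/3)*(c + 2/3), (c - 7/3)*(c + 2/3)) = c + 2/3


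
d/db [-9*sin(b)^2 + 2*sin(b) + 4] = 2*(1 - 9*sin(b))*cos(b)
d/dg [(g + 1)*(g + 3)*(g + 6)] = 3*g^2 + 20*g + 27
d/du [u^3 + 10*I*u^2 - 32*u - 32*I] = 3*u^2 + 20*I*u - 32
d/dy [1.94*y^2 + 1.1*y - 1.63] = 3.88*y + 1.1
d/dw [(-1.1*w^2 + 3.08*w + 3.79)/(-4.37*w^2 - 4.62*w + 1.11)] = (18.5416*w^2 + 30.6826*w + 20.9286)/(19.0969*w^4 + 40.3788*w^3 + 11.643*w^2 - 10.2564*w + 1.2321)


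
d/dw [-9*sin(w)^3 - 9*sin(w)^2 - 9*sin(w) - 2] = 9*(-2*sin(w) + 3*cos(w)^2 - 4)*cos(w)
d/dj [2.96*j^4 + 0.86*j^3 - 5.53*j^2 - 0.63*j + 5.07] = 11.84*j^3 + 2.58*j^2 - 11.06*j - 0.63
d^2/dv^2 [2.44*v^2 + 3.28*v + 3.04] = 4.88000000000000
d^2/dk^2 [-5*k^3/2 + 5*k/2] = -15*k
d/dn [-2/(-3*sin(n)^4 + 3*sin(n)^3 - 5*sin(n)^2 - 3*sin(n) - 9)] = 2*(-12*sin(n)^3 + 9*sin(n)^2 - 10*sin(n) - 3)*cos(n)/(3*sin(n)^4 - 3*sin(n)^3 + 5*sin(n)^2 + 3*sin(n) + 9)^2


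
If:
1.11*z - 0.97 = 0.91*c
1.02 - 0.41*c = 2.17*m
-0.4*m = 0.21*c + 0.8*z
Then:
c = -1.12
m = 0.68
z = -0.05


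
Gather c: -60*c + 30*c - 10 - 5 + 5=-30*c - 10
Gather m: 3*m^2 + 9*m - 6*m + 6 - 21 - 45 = 3*m^2 + 3*m - 60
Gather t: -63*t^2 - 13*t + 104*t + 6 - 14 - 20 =-63*t^2 + 91*t - 28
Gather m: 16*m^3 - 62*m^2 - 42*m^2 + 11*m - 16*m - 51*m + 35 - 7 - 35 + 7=16*m^3 - 104*m^2 - 56*m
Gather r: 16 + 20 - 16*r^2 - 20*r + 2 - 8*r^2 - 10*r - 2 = -24*r^2 - 30*r + 36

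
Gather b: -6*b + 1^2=1 - 6*b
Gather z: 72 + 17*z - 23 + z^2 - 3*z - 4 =z^2 + 14*z + 45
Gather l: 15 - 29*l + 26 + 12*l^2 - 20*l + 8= 12*l^2 - 49*l + 49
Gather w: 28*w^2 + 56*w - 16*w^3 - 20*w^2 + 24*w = -16*w^3 + 8*w^2 + 80*w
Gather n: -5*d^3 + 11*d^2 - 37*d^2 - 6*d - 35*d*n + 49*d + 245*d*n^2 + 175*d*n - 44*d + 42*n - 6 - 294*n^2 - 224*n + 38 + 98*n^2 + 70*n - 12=-5*d^3 - 26*d^2 - d + n^2*(245*d - 196) + n*(140*d - 112) + 20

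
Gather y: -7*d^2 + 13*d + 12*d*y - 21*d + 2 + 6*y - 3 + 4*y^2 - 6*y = -7*d^2 + 12*d*y - 8*d + 4*y^2 - 1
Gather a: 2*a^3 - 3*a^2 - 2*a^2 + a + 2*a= 2*a^3 - 5*a^2 + 3*a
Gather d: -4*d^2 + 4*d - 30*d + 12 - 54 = -4*d^2 - 26*d - 42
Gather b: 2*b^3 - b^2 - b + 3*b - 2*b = 2*b^3 - b^2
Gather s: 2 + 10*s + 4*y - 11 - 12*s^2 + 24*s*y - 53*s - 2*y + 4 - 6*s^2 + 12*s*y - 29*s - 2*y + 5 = -18*s^2 + s*(36*y - 72)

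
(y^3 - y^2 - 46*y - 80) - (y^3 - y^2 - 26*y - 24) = -20*y - 56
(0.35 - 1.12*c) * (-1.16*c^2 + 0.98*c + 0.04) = 1.2992*c^3 - 1.5036*c^2 + 0.2982*c + 0.014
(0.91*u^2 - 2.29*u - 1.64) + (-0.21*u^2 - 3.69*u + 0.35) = 0.7*u^2 - 5.98*u - 1.29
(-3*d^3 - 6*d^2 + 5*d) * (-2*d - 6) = 6*d^4 + 30*d^3 + 26*d^2 - 30*d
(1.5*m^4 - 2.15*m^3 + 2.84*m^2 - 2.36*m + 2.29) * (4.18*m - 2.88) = 6.27*m^5 - 13.307*m^4 + 18.0632*m^3 - 18.044*m^2 + 16.369*m - 6.5952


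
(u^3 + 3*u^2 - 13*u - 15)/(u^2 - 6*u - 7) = (u^2 + 2*u - 15)/(u - 7)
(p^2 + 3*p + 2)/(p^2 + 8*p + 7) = (p + 2)/(p + 7)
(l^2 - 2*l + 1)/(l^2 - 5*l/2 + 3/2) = 2*(l - 1)/(2*l - 3)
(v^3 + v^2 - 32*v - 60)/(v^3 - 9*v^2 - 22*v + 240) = (v + 2)/(v - 8)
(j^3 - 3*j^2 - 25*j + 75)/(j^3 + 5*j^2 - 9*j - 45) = (j - 5)/(j + 3)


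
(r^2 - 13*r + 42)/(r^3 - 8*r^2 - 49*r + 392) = (r - 6)/(r^2 - r - 56)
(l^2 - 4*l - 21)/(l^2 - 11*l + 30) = (l^2 - 4*l - 21)/(l^2 - 11*l + 30)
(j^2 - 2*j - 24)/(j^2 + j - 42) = (j + 4)/(j + 7)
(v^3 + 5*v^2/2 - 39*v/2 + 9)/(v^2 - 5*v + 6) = (v^2 + 11*v/2 - 3)/(v - 2)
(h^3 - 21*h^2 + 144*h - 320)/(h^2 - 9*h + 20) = (h^2 - 16*h + 64)/(h - 4)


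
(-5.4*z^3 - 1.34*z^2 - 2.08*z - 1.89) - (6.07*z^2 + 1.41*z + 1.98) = -5.4*z^3 - 7.41*z^2 - 3.49*z - 3.87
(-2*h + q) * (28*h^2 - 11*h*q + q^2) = -56*h^3 + 50*h^2*q - 13*h*q^2 + q^3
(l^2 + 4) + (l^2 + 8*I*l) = 2*l^2 + 8*I*l + 4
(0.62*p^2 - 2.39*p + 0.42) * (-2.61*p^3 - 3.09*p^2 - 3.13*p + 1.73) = -1.6182*p^5 + 4.3221*p^4 + 4.3483*p^3 + 7.2555*p^2 - 5.4493*p + 0.7266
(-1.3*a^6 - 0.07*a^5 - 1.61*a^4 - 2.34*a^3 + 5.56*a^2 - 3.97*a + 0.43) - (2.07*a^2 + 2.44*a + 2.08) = -1.3*a^6 - 0.07*a^5 - 1.61*a^4 - 2.34*a^3 + 3.49*a^2 - 6.41*a - 1.65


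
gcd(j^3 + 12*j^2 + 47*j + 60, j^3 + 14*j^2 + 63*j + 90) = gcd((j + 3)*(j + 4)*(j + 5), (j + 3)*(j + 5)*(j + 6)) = j^2 + 8*j + 15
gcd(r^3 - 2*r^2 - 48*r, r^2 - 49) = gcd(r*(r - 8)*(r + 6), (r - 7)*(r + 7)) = 1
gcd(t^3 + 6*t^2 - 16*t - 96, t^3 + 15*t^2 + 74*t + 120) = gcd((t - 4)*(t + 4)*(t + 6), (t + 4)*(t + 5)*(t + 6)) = t^2 + 10*t + 24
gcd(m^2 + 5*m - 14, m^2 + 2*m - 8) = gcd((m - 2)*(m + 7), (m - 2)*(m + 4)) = m - 2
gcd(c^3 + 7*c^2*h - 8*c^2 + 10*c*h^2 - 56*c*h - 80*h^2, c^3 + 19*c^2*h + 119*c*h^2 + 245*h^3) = c + 5*h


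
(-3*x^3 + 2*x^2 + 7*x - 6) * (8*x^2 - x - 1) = -24*x^5 + 19*x^4 + 57*x^3 - 57*x^2 - x + 6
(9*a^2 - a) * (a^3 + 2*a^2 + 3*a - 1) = 9*a^5 + 17*a^4 + 25*a^3 - 12*a^2 + a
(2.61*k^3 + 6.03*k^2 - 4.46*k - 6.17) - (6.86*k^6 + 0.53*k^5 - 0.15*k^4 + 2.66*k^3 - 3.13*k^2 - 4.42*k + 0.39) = -6.86*k^6 - 0.53*k^5 + 0.15*k^4 - 0.0500000000000003*k^3 + 9.16*k^2 - 0.04*k - 6.56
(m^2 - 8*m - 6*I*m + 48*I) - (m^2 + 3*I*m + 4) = -8*m - 9*I*m - 4 + 48*I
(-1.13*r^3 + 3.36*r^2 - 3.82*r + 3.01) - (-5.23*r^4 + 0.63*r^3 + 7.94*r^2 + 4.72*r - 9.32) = 5.23*r^4 - 1.76*r^3 - 4.58*r^2 - 8.54*r + 12.33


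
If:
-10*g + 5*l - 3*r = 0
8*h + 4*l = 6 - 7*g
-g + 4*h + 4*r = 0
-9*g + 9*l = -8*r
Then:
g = 402/1391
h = 57/214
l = 6/13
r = -270/1391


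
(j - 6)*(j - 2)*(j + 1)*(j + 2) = j^4 - 5*j^3 - 10*j^2 + 20*j + 24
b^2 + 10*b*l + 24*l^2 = (b + 4*l)*(b + 6*l)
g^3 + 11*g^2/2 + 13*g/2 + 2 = (g + 1/2)*(g + 1)*(g + 4)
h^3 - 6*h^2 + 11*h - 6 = (h - 3)*(h - 2)*(h - 1)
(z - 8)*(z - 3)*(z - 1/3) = z^3 - 34*z^2/3 + 83*z/3 - 8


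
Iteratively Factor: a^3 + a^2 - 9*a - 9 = (a + 3)*(a^2 - 2*a - 3) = (a - 3)*(a + 3)*(a + 1)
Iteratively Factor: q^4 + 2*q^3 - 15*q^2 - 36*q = (q + 3)*(q^3 - q^2 - 12*q) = (q - 4)*(q + 3)*(q^2 + 3*q) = (q - 4)*(q + 3)^2*(q)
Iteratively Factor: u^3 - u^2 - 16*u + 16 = (u - 4)*(u^2 + 3*u - 4) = (u - 4)*(u - 1)*(u + 4)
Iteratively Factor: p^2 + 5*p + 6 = (p + 2)*(p + 3)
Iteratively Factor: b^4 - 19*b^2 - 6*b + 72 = (b + 3)*(b^3 - 3*b^2 - 10*b + 24) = (b - 2)*(b + 3)*(b^2 - b - 12) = (b - 2)*(b + 3)^2*(b - 4)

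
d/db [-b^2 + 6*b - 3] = 6 - 2*b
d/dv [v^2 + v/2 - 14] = 2*v + 1/2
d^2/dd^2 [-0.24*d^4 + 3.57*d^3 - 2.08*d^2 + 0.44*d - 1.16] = -2.88*d^2 + 21.42*d - 4.16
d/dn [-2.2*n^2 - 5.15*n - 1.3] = -4.4*n - 5.15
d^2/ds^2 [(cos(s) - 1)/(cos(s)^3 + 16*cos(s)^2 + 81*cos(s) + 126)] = (2*(cos(s) - 1)*(3*cos(s)^2 + 32*cos(s) + 81)^2*sin(s)^2 - (cos(s)^3 + 16*cos(s)^2 + 81*cos(s) + 126)^2*cos(s) + (cos(s)^3 + 16*cos(s)^2 + 81*cos(s) + 126)*(12*(1 - cos(2*s))^2 - 654*cos(s) + 752*cos(2*s) + 238*cos(3*s) + 9*cos(4*s) - 345)/8)/(cos(s)^3 + 16*cos(s)^2 + 81*cos(s) + 126)^3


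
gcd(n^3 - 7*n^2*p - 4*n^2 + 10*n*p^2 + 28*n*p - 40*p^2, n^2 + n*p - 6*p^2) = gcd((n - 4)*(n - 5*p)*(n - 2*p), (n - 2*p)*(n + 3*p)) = -n + 2*p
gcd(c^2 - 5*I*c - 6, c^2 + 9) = c - 3*I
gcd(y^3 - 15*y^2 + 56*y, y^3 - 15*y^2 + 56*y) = y^3 - 15*y^2 + 56*y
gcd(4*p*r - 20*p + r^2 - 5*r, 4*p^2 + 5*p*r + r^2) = 4*p + r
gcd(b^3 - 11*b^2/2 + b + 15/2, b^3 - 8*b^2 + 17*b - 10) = b - 5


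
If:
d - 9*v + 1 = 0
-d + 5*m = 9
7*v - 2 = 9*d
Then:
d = -11/74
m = 131/74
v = 7/74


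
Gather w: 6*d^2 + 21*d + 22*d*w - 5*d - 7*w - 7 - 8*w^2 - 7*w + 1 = 6*d^2 + 16*d - 8*w^2 + w*(22*d - 14) - 6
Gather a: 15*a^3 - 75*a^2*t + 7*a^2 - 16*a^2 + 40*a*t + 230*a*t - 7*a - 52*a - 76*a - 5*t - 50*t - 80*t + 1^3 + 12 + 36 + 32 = 15*a^3 + a^2*(-75*t - 9) + a*(270*t - 135) - 135*t + 81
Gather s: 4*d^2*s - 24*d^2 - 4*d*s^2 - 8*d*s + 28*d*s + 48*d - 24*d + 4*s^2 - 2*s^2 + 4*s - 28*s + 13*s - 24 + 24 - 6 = -24*d^2 + 24*d + s^2*(2 - 4*d) + s*(4*d^2 + 20*d - 11) - 6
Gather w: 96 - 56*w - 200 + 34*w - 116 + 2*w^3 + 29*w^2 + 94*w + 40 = 2*w^3 + 29*w^2 + 72*w - 180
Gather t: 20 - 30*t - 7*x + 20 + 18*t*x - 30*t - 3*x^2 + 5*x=t*(18*x - 60) - 3*x^2 - 2*x + 40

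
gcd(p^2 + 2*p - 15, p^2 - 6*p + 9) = p - 3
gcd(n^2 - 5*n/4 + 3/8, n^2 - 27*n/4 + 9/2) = n - 3/4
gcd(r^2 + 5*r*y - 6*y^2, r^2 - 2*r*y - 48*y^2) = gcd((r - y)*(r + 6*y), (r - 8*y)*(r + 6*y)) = r + 6*y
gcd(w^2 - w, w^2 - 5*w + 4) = w - 1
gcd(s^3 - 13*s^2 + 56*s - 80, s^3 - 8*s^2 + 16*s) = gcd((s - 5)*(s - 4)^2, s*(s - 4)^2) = s^2 - 8*s + 16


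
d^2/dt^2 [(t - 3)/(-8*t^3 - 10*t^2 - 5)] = 4*(-8*t^2*(t - 3)*(6*t + 5)^2 + (12*t^2 + 10*t + (t - 3)*(12*t + 5))*(8*t^3 + 10*t^2 + 5))/(8*t^3 + 10*t^2 + 5)^3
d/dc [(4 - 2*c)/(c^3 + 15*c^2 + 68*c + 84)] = 2*(2*c^3 + 9*c^2 - 60*c - 220)/(c^6 + 30*c^5 + 361*c^4 + 2208*c^3 + 7144*c^2 + 11424*c + 7056)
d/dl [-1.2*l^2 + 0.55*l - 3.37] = 0.55 - 2.4*l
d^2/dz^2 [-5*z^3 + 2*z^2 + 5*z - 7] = 4 - 30*z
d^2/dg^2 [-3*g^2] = -6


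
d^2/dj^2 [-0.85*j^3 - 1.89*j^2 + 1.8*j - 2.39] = -5.1*j - 3.78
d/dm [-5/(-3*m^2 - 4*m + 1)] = 10*(-3*m - 2)/(3*m^2 + 4*m - 1)^2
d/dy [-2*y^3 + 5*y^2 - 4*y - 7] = -6*y^2 + 10*y - 4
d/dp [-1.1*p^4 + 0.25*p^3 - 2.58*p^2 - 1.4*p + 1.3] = -4.4*p^3 + 0.75*p^2 - 5.16*p - 1.4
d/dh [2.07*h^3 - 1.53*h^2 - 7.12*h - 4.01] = 6.21*h^2 - 3.06*h - 7.12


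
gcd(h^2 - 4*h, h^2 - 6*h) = h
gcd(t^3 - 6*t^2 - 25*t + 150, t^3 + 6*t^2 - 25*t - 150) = t^2 - 25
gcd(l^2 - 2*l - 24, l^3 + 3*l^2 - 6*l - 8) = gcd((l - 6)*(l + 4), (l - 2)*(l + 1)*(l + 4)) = l + 4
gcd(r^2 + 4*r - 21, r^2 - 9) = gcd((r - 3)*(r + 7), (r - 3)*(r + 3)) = r - 3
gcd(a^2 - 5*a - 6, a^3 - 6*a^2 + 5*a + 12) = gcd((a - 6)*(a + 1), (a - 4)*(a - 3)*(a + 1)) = a + 1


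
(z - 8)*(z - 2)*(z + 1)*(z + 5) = z^4 - 4*z^3 - 39*z^2 + 46*z + 80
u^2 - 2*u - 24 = (u - 6)*(u + 4)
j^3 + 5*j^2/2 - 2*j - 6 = (j - 3/2)*(j + 2)^2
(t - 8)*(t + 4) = t^2 - 4*t - 32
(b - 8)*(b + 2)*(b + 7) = b^3 + b^2 - 58*b - 112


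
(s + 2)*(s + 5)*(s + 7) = s^3 + 14*s^2 + 59*s + 70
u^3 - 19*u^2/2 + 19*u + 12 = (u - 6)*(u - 4)*(u + 1/2)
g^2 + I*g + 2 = (g - I)*(g + 2*I)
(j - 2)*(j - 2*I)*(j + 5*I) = j^3 - 2*j^2 + 3*I*j^2 + 10*j - 6*I*j - 20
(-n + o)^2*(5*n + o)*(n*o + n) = 5*n^4*o + 5*n^4 - 9*n^3*o^2 - 9*n^3*o + 3*n^2*o^3 + 3*n^2*o^2 + n*o^4 + n*o^3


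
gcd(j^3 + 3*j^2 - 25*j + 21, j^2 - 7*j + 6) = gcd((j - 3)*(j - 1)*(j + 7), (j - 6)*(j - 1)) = j - 1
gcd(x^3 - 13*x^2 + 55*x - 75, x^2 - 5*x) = x - 5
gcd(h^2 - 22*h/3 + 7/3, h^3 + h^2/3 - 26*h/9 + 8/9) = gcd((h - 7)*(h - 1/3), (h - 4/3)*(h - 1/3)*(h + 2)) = h - 1/3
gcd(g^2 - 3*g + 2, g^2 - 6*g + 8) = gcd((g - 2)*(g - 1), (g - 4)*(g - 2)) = g - 2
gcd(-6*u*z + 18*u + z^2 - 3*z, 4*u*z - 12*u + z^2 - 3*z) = z - 3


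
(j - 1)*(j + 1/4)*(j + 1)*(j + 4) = j^4 + 17*j^3/4 - 17*j/4 - 1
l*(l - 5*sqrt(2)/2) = l^2 - 5*sqrt(2)*l/2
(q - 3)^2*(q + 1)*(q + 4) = q^4 - q^3 - 17*q^2 + 21*q + 36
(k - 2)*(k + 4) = k^2 + 2*k - 8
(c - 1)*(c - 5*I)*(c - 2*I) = c^3 - c^2 - 7*I*c^2 - 10*c + 7*I*c + 10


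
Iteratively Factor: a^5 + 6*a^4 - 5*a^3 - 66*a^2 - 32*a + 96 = (a - 1)*(a^4 + 7*a^3 + 2*a^2 - 64*a - 96) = (a - 1)*(a + 4)*(a^3 + 3*a^2 - 10*a - 24) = (a - 3)*(a - 1)*(a + 4)*(a^2 + 6*a + 8) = (a - 3)*(a - 1)*(a + 4)^2*(a + 2)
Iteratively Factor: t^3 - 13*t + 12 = (t - 3)*(t^2 + 3*t - 4) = (t - 3)*(t - 1)*(t + 4)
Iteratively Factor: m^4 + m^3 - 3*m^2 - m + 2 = (m - 1)*(m^3 + 2*m^2 - m - 2) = (m - 1)*(m + 2)*(m^2 - 1) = (m - 1)*(m + 1)*(m + 2)*(m - 1)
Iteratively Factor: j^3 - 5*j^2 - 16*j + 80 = (j - 5)*(j^2 - 16) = (j - 5)*(j + 4)*(j - 4)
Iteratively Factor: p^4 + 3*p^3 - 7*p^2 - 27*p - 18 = (p + 3)*(p^3 - 7*p - 6) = (p - 3)*(p + 3)*(p^2 + 3*p + 2) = (p - 3)*(p + 1)*(p + 3)*(p + 2)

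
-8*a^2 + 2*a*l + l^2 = (-2*a + l)*(4*a + l)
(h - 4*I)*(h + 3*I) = h^2 - I*h + 12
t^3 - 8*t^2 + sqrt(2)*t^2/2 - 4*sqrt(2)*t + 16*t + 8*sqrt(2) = (t - 4)^2*(t + sqrt(2)/2)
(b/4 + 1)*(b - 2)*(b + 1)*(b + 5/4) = b^4/4 + 17*b^3/16 - 9*b^2/16 - 31*b/8 - 5/2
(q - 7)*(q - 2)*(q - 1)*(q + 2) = q^4 - 8*q^3 + 3*q^2 + 32*q - 28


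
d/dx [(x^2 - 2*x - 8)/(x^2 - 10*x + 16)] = 8*(-x^2 + 6*x - 14)/(x^4 - 20*x^3 + 132*x^2 - 320*x + 256)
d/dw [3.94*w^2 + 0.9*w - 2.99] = 7.88*w + 0.9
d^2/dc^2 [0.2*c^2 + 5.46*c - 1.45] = 0.400000000000000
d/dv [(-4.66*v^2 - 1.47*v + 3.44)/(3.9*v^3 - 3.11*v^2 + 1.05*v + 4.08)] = (18.174*v^4 + 11.466*v^3 - 49.7127*v^2 - 16.6288*v - 9.6096)/(15.21*v^6 - 24.258*v^5 + 17.8621*v^4 + 25.293*v^3 - 24.2751*v^2 + 8.568*v + 16.6464)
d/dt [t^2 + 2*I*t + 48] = 2*t + 2*I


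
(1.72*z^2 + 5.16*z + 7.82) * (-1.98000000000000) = -3.4056*z^2 - 10.2168*z - 15.4836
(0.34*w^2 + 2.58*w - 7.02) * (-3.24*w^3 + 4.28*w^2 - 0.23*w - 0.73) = -1.1016*w^5 - 6.904*w^4 + 33.709*w^3 - 30.8872*w^2 - 0.2688*w + 5.1246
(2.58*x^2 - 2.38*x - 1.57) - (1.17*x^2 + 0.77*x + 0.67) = 1.41*x^2 - 3.15*x - 2.24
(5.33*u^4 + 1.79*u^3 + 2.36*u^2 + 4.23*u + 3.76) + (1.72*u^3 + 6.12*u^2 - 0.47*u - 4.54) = 5.33*u^4 + 3.51*u^3 + 8.48*u^2 + 3.76*u - 0.78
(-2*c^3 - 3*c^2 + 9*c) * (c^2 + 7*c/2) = -2*c^5 - 10*c^4 - 3*c^3/2 + 63*c^2/2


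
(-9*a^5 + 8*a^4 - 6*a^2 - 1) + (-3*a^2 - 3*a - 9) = -9*a^5 + 8*a^4 - 9*a^2 - 3*a - 10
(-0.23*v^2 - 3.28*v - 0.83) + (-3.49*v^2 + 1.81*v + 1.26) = -3.72*v^2 - 1.47*v + 0.43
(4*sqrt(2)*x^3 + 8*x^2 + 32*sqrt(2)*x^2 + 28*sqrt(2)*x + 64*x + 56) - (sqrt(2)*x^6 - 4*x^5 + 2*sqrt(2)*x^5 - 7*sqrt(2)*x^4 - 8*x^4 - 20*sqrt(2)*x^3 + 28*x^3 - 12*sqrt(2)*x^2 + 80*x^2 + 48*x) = -sqrt(2)*x^6 - 2*sqrt(2)*x^5 + 4*x^5 + 8*x^4 + 7*sqrt(2)*x^4 - 28*x^3 + 24*sqrt(2)*x^3 - 72*x^2 + 44*sqrt(2)*x^2 + 16*x + 28*sqrt(2)*x + 56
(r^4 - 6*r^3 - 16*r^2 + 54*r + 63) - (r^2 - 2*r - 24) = r^4 - 6*r^3 - 17*r^2 + 56*r + 87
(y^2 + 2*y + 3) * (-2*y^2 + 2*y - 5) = -2*y^4 - 2*y^3 - 7*y^2 - 4*y - 15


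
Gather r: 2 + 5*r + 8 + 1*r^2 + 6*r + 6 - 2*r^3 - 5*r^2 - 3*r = -2*r^3 - 4*r^2 + 8*r + 16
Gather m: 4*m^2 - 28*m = 4*m^2 - 28*m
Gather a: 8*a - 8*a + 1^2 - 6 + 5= 0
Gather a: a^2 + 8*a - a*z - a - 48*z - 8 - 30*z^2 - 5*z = a^2 + a*(7 - z) - 30*z^2 - 53*z - 8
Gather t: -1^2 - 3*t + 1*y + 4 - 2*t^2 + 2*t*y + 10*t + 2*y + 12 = -2*t^2 + t*(2*y + 7) + 3*y + 15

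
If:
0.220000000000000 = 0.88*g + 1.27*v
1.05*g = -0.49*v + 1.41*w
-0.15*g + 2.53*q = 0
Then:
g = 1.9845949240829*w - 0.119472459270753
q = 0.117663730676852*w - 0.00708334738759402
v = 0.256012412723041 - 1.37515238834091*w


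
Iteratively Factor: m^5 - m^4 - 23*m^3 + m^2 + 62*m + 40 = (m + 1)*(m^4 - 2*m^3 - 21*m^2 + 22*m + 40) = (m + 1)^2*(m^3 - 3*m^2 - 18*m + 40) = (m + 1)^2*(m + 4)*(m^2 - 7*m + 10) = (m - 2)*(m + 1)^2*(m + 4)*(m - 5)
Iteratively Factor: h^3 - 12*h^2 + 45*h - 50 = (h - 2)*(h^2 - 10*h + 25) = (h - 5)*(h - 2)*(h - 5)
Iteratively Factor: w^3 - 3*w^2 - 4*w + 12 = (w + 2)*(w^2 - 5*w + 6) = (w - 2)*(w + 2)*(w - 3)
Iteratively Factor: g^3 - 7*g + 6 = (g + 3)*(g^2 - 3*g + 2) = (g - 1)*(g + 3)*(g - 2)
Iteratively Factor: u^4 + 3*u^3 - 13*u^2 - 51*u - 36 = (u - 4)*(u^3 + 7*u^2 + 15*u + 9) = (u - 4)*(u + 3)*(u^2 + 4*u + 3) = (u - 4)*(u + 1)*(u + 3)*(u + 3)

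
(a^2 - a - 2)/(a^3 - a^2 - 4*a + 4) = (a + 1)/(a^2 + a - 2)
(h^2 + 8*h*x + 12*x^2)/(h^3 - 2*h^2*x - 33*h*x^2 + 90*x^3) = (h + 2*x)/(h^2 - 8*h*x + 15*x^2)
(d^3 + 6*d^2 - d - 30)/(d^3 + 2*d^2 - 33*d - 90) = (d - 2)/(d - 6)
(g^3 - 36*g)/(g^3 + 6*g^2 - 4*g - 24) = g*(g - 6)/(g^2 - 4)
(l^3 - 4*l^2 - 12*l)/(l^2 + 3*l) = (l^2 - 4*l - 12)/(l + 3)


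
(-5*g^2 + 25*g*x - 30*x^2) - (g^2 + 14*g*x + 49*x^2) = -6*g^2 + 11*g*x - 79*x^2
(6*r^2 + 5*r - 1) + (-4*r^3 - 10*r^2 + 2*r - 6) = -4*r^3 - 4*r^2 + 7*r - 7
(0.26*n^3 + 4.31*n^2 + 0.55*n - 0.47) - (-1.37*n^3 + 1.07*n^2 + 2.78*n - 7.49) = 1.63*n^3 + 3.24*n^2 - 2.23*n + 7.02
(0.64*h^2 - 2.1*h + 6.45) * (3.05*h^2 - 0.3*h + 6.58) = 1.952*h^4 - 6.597*h^3 + 24.5137*h^2 - 15.753*h + 42.441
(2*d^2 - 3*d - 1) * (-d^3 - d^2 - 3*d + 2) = -2*d^5 + d^4 - 2*d^3 + 14*d^2 - 3*d - 2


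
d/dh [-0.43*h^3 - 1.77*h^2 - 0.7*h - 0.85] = -1.29*h^2 - 3.54*h - 0.7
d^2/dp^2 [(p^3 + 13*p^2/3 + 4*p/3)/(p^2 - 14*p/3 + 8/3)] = 4*(549*p^3 - 972*p^2 + 144*p + 640)/(27*p^6 - 378*p^5 + 1980*p^4 - 4760*p^3 + 5280*p^2 - 2688*p + 512)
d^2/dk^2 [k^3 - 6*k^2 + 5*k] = 6*k - 12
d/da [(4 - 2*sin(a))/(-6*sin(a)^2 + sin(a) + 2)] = 2*(-6*sin(a)^2 + 24*sin(a) - 4)*cos(a)/(-6*sin(a)^2 + sin(a) + 2)^2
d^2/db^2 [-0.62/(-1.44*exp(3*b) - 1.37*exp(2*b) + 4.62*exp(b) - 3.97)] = ((-8.0352*exp(2*b) - 3.3976*exp(b) + 2.8644)*(1.44*exp(3*b) + 1.37*exp(2*b) - 4.62*exp(b) + 3.97) + 0.62*(4.32*exp(2*b) + 2.74*exp(b) - 4.62)*(8.64*exp(2*b) + 5.48*exp(b) - 9.24)*exp(b))*exp(b)/(1.44*exp(3*b) + 1.37*exp(2*b) - 4.62*exp(b) + 3.97)^3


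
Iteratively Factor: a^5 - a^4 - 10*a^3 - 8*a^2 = (a + 2)*(a^4 - 3*a^3 - 4*a^2) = a*(a + 2)*(a^3 - 3*a^2 - 4*a) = a*(a - 4)*(a + 2)*(a^2 + a) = a*(a - 4)*(a + 1)*(a + 2)*(a)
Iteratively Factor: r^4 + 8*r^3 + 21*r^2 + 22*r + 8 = (r + 1)*(r^3 + 7*r^2 + 14*r + 8) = (r + 1)*(r + 2)*(r^2 + 5*r + 4) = (r + 1)*(r + 2)*(r + 4)*(r + 1)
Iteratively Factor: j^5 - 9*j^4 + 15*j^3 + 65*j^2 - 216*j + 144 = (j - 4)*(j^4 - 5*j^3 - 5*j^2 + 45*j - 36) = (j - 4)*(j - 3)*(j^3 - 2*j^2 - 11*j + 12) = (j - 4)*(j - 3)*(j - 1)*(j^2 - j - 12) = (j - 4)^2*(j - 3)*(j - 1)*(j + 3)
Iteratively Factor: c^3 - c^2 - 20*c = (c - 5)*(c^2 + 4*c) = c*(c - 5)*(c + 4)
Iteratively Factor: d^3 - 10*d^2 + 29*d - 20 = (d - 1)*(d^2 - 9*d + 20) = (d - 5)*(d - 1)*(d - 4)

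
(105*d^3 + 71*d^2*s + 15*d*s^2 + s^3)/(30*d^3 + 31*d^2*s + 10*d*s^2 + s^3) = (7*d + s)/(2*d + s)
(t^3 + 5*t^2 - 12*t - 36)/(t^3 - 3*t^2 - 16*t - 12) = (t^2 + 3*t - 18)/(t^2 - 5*t - 6)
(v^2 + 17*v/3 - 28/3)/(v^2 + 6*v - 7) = (v - 4/3)/(v - 1)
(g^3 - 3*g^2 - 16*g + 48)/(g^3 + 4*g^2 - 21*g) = (g^2 - 16)/(g*(g + 7))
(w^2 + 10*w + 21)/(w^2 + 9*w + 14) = (w + 3)/(w + 2)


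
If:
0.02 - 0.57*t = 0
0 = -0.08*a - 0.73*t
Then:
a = -0.32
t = 0.04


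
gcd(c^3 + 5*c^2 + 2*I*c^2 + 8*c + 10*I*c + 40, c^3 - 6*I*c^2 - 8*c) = c - 2*I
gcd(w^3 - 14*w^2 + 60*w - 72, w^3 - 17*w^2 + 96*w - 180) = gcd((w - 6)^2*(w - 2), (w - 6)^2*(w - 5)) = w^2 - 12*w + 36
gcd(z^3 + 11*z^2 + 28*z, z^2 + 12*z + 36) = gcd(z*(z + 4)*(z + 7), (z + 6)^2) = 1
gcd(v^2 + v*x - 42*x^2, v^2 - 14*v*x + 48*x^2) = -v + 6*x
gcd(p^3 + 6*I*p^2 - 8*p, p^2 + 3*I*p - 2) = p + 2*I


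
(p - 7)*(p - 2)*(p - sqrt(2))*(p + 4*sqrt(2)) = p^4 - 9*p^3 + 3*sqrt(2)*p^3 - 27*sqrt(2)*p^2 + 6*p^2 + 42*sqrt(2)*p + 72*p - 112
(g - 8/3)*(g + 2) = g^2 - 2*g/3 - 16/3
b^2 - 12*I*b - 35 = (b - 7*I)*(b - 5*I)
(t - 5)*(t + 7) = t^2 + 2*t - 35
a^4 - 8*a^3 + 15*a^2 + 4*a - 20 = (a - 5)*(a - 2)^2*(a + 1)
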